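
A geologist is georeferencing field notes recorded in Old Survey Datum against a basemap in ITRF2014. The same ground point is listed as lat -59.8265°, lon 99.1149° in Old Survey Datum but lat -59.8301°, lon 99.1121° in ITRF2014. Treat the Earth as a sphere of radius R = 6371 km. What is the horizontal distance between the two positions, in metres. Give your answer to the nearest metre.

Δφ = -59.8301° − -59.8265° = -0.0036°; Δλ = 99.1121° − 99.1149° = -0.0028°.
1° along a meridian = πR/180 = 111195 m.
ΔN = Δφ × 111195 = -400.3 m; ΔE = Δλ × 111195 × cos(-59.8265°) = -0.0028 × 111195 × 0.502620 = -156.5 m.
Distance = √(ΔE² + ΔN²) = √((-156.5)² + (-400.3)²) = 429.8 m.

430 m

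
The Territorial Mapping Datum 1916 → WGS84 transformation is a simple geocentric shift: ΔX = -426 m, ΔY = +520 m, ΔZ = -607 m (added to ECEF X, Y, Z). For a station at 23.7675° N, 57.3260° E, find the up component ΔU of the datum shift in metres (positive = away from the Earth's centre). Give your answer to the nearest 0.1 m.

The local up (radial) axis is (cos φ cos λ, cos φ sin λ, sin φ), giving ΔU = -210.475 + 400.590 − 244.637 = -54.52 m.

ΔU = -54.5 m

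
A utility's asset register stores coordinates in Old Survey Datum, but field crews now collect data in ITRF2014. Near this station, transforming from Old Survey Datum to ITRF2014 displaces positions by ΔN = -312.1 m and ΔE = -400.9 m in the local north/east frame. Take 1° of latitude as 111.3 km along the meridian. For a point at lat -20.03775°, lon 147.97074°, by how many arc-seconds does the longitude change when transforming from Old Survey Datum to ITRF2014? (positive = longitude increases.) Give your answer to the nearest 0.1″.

At latitude -20.03775°, cos φ = 0.939467.
1° of longitude at this latitude = 111.3 × cos φ = 104.56 km, so Δλ = -400.9 / 104562.7 = -0.0038341° = -13.803″.

Δλ = -13.8″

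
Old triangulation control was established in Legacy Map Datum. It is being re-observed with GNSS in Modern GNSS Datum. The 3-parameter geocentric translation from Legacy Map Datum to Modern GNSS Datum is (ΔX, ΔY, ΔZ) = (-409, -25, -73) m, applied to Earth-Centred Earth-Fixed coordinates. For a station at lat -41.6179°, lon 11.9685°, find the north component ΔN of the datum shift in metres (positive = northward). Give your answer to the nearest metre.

ΔN = -324 m

At φ = -41.6179°, λ = 11.9685°: sin φ = -0.664160, cos φ = 0.747591, sin λ = 0.207374, cos λ = 0.978262.
ΔN = −sin φ cos λ·ΔX − sin φ sin λ·ΔY + cos φ·ΔZ = −(-0.664160)(0.978262)(-409) − (-0.664160)(0.207374)(-25) + (0.747591)(-73) = -323.75 m.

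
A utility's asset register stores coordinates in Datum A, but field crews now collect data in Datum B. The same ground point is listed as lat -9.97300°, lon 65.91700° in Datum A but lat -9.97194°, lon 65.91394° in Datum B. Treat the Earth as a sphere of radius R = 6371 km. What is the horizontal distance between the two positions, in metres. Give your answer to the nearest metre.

355 m

Δφ = -9.97194° − -9.97300° = +0.00106°; Δλ = 65.91394° − 65.91700° = -0.00306°.
1° along a meridian = πR/180 = 111195 m.
ΔN = Δφ × 111195 = 117.9 m; ΔE = Δλ × 111195 × cos(-9.97300°) = -0.00306 × 111195 × 0.984889 = -335.1 m.
Distance = √(ΔE² + ΔN²) = √((-335.1)² + 117.9²) = 355.2 m.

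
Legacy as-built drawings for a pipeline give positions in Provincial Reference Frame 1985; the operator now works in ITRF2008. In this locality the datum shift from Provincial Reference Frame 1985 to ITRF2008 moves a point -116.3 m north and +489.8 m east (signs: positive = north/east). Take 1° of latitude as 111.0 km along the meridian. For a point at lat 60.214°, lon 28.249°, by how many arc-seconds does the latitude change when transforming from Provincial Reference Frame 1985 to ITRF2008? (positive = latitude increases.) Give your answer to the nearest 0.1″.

Δφ = -3.8″

1° of latitude = 111.0 km, so Δφ = -116.3 / 111000 = -0.0010477° = -3.772″.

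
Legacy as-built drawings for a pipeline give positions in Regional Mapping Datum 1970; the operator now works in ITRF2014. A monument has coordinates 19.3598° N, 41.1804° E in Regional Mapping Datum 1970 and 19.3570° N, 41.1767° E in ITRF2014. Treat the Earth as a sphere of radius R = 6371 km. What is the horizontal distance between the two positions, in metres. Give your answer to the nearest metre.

Δφ = 19.3570° − 19.3598° = -0.0028°; Δλ = 41.1767° − 41.1804° = -0.0037°.
1° along a meridian = πR/180 = 111195 m.
ΔN = Δφ × 111195 = -311.3 m; ΔE = Δλ × 111195 × cos(19.3598°) = -0.0037 × 111195 × 0.943455 = -388.2 m.
Distance = √(ΔE² + ΔN²) = √((-388.2)² + (-311.3)²) = 497.6 m.

498 m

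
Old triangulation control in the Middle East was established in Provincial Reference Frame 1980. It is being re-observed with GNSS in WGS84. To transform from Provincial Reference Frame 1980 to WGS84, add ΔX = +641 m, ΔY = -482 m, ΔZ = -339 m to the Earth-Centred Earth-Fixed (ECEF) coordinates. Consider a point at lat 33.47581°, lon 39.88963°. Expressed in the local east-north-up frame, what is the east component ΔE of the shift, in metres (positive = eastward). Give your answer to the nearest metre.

ΔE = -781 m

The local east axis at (φ, λ) is (−sin λ, cos λ, 0), so ΔE = −sin(39.88963°)·641 + cos(39.88963°)·(-482) = -780.91 m.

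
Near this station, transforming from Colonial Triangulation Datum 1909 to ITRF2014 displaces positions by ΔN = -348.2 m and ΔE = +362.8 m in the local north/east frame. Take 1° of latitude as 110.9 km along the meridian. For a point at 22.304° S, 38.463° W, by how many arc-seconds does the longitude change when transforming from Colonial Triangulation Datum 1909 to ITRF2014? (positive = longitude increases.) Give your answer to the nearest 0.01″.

Δλ = 12.73″

At latitude -22.304°, cos φ = 0.925183.
1° of longitude at this latitude = 110.9 × cos φ = 102.60 km, so Δλ = 362.8 / 102602.8 = 0.0035360° = 12.729″.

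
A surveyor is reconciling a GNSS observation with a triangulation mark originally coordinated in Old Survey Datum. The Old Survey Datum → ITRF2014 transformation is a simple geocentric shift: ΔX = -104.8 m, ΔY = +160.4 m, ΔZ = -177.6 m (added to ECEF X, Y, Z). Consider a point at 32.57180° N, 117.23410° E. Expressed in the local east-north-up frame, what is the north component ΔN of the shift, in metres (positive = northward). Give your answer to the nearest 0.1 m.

At φ = 32.57180°, λ = 117.23410°: sin φ = 0.538356, cos φ = 0.842717, sin λ = 0.889144, cos λ = -0.457627.
ΔN = −sin φ cos λ·ΔX − sin φ sin λ·ΔY + cos φ·ΔZ = −(0.538356)(-0.457627)(-104.8) − (0.538356)(0.889144)(160.4) + (0.842717)(-177.6) = -252.27 m.

ΔN = -252.3 m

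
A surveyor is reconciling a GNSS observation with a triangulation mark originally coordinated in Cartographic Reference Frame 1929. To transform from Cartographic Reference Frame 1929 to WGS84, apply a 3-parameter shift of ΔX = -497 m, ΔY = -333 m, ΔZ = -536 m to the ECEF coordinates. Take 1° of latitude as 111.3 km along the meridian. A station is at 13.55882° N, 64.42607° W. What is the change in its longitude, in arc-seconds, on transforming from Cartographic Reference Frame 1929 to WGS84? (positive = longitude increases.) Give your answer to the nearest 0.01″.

Δλ = -19.70″

sin φ = 0.234443, cos φ = 0.972130, sin λ = -0.902029, cos λ = 0.431675.
East component: ΔE = −sin λ·ΔX + cos λ·ΔY = −(-0.902029)(-497) + (0.431675)(-333) = -592.06 m.
1° of latitude spans 111300 m; at latitude φ, 1° of longitude spans that × cos φ = 108198.0 m, so Δλ = -592.06 / 108198.0 × 3600 = -19.699″.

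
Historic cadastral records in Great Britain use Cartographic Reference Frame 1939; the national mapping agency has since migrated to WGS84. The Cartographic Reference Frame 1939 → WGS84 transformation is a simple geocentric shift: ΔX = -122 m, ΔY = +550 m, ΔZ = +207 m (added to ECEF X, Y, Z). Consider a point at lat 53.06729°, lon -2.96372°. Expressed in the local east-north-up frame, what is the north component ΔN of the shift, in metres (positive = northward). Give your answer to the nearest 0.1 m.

The local north axis is (−sin φ cos λ, −sin φ sin λ, cos φ), giving ΔN = 97.389 + 22.731 + 124.381 = 244.50 m.

ΔN = 244.5 m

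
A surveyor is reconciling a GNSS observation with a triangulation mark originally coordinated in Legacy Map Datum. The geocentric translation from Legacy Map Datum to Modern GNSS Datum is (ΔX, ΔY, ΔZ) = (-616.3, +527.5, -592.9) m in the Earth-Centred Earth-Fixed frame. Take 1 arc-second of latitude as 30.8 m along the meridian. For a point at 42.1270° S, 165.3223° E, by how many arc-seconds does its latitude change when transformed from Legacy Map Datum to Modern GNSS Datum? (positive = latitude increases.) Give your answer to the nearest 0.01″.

Δφ = 1.62″

sin φ = -0.670776, cos φ = 0.741660, sin λ = 0.253381, cos λ = -0.967366.
North component: ΔN = −sin φ cos λ·ΔX − sin φ sin λ·ΔY + cos φ·ΔZ = −(-0.670776)(-0.967366)(-616.3) − (-0.670776)(0.253381)(527.5) + (0.741660)(-592.9) = 49.83 m.
1° of latitude spans 3600 × 30.80 = 110880 m, so Δφ = 49.83 / 110880 × 3600 = 1.618″.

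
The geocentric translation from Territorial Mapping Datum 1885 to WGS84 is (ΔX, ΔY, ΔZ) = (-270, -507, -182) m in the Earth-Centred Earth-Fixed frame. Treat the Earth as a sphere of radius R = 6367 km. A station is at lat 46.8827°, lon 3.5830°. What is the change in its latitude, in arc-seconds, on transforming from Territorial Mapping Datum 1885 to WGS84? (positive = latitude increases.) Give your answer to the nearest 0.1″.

sin φ = 0.729956, cos φ = 0.683494, sin λ = 0.062494, cos λ = 0.998045.
North component: ΔN = −sin φ cos λ·ΔX − sin φ sin λ·ΔY + cos φ·ΔZ = −(0.729956)(0.998045)(-270) − (0.729956)(0.062494)(-507) + (0.683494)(-182) = 95.44 m.
1° of latitude spans πR/180 = 111125 m, so Δφ = 95.44 / 111125 × 3600 = 3.092″.

Δφ = 3.1″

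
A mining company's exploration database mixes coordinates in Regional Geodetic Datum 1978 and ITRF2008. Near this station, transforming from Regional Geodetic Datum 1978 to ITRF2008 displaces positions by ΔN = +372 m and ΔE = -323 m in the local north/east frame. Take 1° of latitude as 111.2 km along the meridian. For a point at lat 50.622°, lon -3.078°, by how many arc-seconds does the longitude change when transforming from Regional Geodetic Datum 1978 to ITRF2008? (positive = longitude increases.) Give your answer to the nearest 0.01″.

Δλ = -16.48″

At latitude 50.622°, cos φ = 0.634434.
1° of longitude at this latitude = 111.2 × cos φ = 70.55 km, so Δλ = -323.0 / 70549.0 = -0.0045784° = -16.482″.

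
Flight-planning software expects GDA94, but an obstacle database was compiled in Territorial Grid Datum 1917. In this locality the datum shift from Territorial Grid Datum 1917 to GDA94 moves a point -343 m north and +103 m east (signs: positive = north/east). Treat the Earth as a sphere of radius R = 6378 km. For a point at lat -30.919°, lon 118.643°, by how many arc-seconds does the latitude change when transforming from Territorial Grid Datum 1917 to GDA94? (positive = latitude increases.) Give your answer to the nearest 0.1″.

On a sphere of radius R, 1 rad of latitude = R, so Δφ = ΔN / R = -343.0 / 6378000 = -5.3779e-05 rad = -11.093″.

Δφ = -11.1″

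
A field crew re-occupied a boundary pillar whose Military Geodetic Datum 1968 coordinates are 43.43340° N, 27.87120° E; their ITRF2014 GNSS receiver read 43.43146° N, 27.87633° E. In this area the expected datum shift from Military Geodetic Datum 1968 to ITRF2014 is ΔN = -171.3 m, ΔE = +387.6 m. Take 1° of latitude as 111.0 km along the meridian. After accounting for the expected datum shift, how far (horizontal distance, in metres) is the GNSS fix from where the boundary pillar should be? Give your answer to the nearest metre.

51 m

Observed coordinate differences: Δφ = -0.00194°, Δλ = +0.00513°.
Converting to metres (1° lat = 111000 m, cos φ = 0.726174): observed ΔN = -215.3 m, observed ΔE = 413.5 m.
Subtracting the expected shift leaves a residual of -215.3 − (-171.3) = -44.0 m north and 413.5 − (387.6) = 25.9 m east.
Residual distance = √((-44.0)² + 25.9²) = 51.1 m.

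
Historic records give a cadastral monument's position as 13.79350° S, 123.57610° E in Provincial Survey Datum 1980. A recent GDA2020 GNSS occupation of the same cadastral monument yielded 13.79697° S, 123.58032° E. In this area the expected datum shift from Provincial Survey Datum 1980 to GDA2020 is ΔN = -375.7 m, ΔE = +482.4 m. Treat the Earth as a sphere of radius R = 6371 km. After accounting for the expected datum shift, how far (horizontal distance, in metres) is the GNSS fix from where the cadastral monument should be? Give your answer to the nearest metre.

Observed coordinate differences: Δφ = -0.00347°, Δλ = +0.00422°.
Converting to metres (1° lat = 111195 m, cos φ = 0.971161): observed ΔN = -385.8 m, observed ΔE = 455.7 m.
Subtracting the expected shift leaves a residual of -385.8 − (-375.7) = -10.1 m north and 455.7 − (482.4) = -26.7 m east.
Residual distance = √((-10.1)² + (-26.7)²) = 28.6 m.

29 m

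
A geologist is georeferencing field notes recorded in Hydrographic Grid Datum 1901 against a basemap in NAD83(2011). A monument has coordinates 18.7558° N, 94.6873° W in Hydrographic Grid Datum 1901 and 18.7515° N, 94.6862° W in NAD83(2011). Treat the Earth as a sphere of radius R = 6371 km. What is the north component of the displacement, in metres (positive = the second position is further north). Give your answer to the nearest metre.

Δφ = 18.7515° − 18.7558° = -0.0043°; Δλ = -94.6862° − -94.6873° = +0.0011°.
1° along a meridian = πR/180 = 111195 m.
ΔN = Δφ × 111195 = -478.1 m; ΔE = Δλ × 111195 × cos(18.7558°) = +0.0011 × 111195 × 0.946898 = 115.8 m.

ΔN = -478 m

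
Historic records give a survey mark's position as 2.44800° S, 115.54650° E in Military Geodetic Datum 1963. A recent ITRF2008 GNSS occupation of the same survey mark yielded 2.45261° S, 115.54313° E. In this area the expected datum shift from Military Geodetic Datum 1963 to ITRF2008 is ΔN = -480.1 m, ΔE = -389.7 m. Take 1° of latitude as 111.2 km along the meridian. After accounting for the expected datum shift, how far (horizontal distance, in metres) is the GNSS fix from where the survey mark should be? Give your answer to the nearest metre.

Observed coordinate differences: Δφ = -0.00461°, Δλ = -0.00337°.
Converting to metres (1° lat = 111200 m, cos φ = 0.999087): observed ΔN = -512.6 m, observed ΔE = -374.4 m.
Subtracting the expected shift leaves a residual of -512.6 − (-480.1) = -32.5 m north and -374.4 − (-389.7) = 15.3 m east.
Residual distance = √((-32.5)² + 15.3²) = 35.9 m.

36 m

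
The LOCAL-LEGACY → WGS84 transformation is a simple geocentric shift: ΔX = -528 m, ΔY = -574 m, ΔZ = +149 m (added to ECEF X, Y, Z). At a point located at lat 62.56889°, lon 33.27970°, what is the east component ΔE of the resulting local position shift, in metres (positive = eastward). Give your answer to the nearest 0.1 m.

At φ = 62.56889°, λ = 33.27970°: sin φ = 0.887565, cos φ = 0.460682, sin λ = 0.548727, cos λ = 0.836002.
ΔE = −sin λ·ΔX + cos λ·ΔY = −(0.548727)·(-528) + (0.836002)·(-574) = -190.14 m.

ΔE = -190.1 m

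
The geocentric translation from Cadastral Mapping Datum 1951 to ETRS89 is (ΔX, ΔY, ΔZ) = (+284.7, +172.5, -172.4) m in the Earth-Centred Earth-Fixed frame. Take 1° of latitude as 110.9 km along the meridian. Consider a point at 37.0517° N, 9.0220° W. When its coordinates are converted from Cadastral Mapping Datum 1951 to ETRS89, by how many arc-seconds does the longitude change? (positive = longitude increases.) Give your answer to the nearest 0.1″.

sin φ = 0.602535, cos φ = 0.798092, sin λ = -0.156814, cos λ = 0.987628.
East component: ΔE = −sin λ·ΔX + cos λ·ΔY = −(-0.156814)(284.7) + (0.987628)(172.5) = 215.01 m.
1° of latitude spans 110900 m; at latitude φ, 1° of longitude spans that × cos φ = 88508.4 m, so Δλ = 215.01 / 88508.4 × 3600 = 8.745″.

Δλ = 8.7″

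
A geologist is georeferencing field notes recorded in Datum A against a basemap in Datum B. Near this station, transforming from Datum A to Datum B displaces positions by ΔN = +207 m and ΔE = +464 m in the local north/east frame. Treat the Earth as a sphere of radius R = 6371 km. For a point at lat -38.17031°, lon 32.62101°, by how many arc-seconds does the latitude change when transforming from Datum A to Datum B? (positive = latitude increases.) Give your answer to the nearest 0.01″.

On a sphere of radius R, 1 rad of latitude = R, so Δφ = ΔN / R = 207.0 / 6371000 = 3.2491e-05 rad = 6.702″.

Δφ = 6.70″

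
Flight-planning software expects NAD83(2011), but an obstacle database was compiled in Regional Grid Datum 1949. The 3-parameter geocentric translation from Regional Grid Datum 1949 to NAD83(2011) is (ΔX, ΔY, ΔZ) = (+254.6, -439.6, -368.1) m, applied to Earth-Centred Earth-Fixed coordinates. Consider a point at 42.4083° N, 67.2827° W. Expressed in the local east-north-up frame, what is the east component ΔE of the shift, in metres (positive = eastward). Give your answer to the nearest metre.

ΔE = 65 m

The local east axis at (φ, λ) is (−sin λ, cos λ, 0), so ΔE = −sin(-67.2827°)·254.6 + cos(-67.2827°)·(-439.6) = 65.08 m.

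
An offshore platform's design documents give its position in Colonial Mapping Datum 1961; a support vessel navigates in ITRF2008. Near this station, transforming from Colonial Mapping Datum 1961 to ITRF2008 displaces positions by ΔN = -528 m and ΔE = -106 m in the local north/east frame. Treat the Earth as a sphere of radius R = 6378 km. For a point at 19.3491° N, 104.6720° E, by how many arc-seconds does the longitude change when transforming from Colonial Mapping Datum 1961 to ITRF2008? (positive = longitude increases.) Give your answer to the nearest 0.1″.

At latitude 19.3491°, cos φ = 0.943517.
One radian of longitude at latitude φ spans R cos φ, so Δλ = ΔE / (R cos φ) = -106.0 / (6378000 × 0.943517) = -1.7615e-05 rad = -3.633″.

Δλ = -3.6″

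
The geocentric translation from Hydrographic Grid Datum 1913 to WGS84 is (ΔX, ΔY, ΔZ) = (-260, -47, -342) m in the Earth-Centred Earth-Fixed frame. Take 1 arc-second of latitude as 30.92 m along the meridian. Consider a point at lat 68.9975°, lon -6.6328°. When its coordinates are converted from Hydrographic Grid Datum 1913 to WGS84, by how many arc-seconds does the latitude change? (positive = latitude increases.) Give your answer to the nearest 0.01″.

Δφ = 3.67″

sin φ = 0.933565, cos φ = 0.358409, sin λ = -0.115506, cos λ = 0.993307.
North component: ΔN = −sin φ cos λ·ΔX − sin φ sin λ·ΔY + cos φ·ΔZ = −(0.933565)(0.993307)(-260) − (0.933565)(-0.115506)(-47) + (0.358409)(-342) = 113.46 m.
1° of latitude spans 3600 × 30.92 = 111312 m, so Δφ = 113.46 / 111312 × 3600 = 3.669″.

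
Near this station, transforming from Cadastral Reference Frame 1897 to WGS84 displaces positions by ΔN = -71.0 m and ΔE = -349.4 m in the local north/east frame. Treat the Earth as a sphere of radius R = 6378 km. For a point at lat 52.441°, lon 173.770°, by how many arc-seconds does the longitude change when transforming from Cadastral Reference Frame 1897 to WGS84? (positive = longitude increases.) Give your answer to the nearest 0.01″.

Δλ = -18.54″

At latitude 52.441°, cos φ = 0.609578.
One radian of longitude at latitude φ spans R cos φ, so Δλ = ΔE / (R cos φ) = -349.4 / (6378000 × 0.609578) = -8.9869e-05 rad = -18.537″.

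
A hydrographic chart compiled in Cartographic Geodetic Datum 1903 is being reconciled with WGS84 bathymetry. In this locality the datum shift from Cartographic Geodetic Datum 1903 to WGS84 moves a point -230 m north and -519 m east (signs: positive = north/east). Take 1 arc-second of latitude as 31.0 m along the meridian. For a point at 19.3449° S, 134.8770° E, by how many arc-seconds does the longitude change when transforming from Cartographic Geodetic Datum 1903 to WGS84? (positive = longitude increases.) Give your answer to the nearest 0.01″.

At latitude -19.3449°, cos φ = 0.943542.
1″ of longitude at this latitude = 31.00 × cos φ = 29.2498 m, so Δλ = -519.0 / 29.2498 = -17.744″.

Δλ = -17.74″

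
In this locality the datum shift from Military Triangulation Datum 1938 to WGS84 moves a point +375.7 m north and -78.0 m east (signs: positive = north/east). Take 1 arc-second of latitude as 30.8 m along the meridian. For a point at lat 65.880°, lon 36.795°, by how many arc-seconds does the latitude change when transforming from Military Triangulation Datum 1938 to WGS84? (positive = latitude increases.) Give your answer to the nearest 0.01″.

Δφ = 12.20″

1″ of latitude = 30.80 m, so Δφ = 375.7 / 30.80 = 12.198″.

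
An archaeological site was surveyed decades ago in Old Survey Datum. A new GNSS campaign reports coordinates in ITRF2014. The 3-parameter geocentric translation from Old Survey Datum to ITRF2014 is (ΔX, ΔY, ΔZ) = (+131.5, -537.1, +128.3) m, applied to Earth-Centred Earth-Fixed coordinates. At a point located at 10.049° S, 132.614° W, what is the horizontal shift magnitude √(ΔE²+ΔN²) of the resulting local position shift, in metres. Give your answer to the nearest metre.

494 m

The local east axis at (φ, λ) is (−sin λ, cos λ, 0), so ΔE = −sin(-132.614°)·131.5 + cos(-132.614°)·(-537.1) = 460.42 m.
The local north axis is (−sin φ cos λ, −sin φ sin λ, cos φ), giving ΔN = -15.535 + 68.971 + 126.332 = 179.77 m.
Horizontal magnitude = √(ΔE² + ΔN²) = √(460.42² + 179.77²) = 494.27 m.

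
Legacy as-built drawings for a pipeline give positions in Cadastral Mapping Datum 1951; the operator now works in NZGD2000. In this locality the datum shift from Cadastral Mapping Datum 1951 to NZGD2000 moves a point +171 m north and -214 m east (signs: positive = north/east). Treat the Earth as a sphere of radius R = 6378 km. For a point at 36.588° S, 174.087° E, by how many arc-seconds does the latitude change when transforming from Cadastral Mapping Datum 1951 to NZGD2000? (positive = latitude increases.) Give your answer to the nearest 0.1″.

On a sphere of radius R, 1 rad of latitude = R, so Δφ = ΔN / R = 171.0 / 6378000 = 2.6811e-05 rad = 5.530″.

Δφ = 5.5″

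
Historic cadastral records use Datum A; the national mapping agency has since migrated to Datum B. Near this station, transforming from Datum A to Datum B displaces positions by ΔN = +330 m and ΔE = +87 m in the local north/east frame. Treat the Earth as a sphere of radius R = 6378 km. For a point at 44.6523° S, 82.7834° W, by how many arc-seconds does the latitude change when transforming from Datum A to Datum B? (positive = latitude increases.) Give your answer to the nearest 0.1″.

On a sphere of radius R, 1 rad of latitude = R, so Δφ = ΔN / R = 330.0 / 6378000 = 5.1740e-05 rad = 10.672″.

Δφ = 10.7″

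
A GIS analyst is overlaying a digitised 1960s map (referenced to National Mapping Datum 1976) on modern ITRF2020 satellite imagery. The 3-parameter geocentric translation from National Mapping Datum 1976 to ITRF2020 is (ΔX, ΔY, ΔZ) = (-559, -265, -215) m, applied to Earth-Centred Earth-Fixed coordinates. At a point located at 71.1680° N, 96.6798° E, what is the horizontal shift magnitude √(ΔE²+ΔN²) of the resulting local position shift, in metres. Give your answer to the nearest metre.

The local east axis at (φ, λ) is (−sin λ, cos λ, 0), so ΔE = −sin(96.6798°)·(-559) + cos(96.6798°)·(-265) = 586.03 m.
The local north axis is (−sin φ cos λ, −sin φ sin λ, cos φ), giving ΔN = -61.542 + 249.112 − 69.401 = 118.17 m.
Horizontal magnitude = √(ΔE² + ΔN²) = √(586.03² + 118.17²) = 597.83 m.

598 m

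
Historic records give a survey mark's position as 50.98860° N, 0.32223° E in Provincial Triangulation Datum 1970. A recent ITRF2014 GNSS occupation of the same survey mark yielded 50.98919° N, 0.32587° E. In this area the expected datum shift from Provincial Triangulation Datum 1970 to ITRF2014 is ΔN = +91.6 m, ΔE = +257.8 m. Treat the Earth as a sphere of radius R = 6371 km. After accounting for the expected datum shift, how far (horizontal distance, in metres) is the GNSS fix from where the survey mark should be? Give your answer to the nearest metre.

26 m

Observed coordinate differences: Δφ = +0.00059°, Δλ = +0.00364°.
Converting to metres (1° lat = 111195 m, cos φ = 0.629475): observed ΔN = 65.6 m, observed ΔE = 254.8 m.
Subtracting the expected shift leaves a residual of 65.6 − (91.6) = -26.0 m north and 254.8 − (257.8) = -3.0 m east.
Residual distance = √((-26.0)² + (-3.0)²) = 26.2 m.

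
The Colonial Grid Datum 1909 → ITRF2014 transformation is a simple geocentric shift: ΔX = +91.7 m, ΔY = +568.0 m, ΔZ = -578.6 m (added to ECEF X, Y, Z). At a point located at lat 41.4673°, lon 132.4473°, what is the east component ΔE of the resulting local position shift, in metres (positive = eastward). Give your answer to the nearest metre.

ΔE = -451 m

The local east axis at (φ, λ) is (−sin λ, cos λ, 0), so ΔE = −sin(132.4473°)·91.7 + cos(132.4473°)·568.0 = -451.02 m.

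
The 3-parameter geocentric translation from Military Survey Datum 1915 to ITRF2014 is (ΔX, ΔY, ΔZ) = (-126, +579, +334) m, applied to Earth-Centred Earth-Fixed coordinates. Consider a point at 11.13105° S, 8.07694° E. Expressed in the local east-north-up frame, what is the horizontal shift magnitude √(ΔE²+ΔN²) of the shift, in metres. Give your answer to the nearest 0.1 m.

671.7 m

The local east axis at (φ, λ) is (−sin λ, cos λ, 0), so ΔE = −sin(8.07694°)·(-126) + cos(8.07694°)·579 = 590.96 m.
The local north axis is (−sin φ cos λ, −sin φ sin λ, cos φ), giving ΔN = -24.083 + 15.705 + 327.717 = 319.34 m.
Horizontal magnitude = √(ΔE² + ΔN²) = √(590.96² + 319.34²) = 671.72 m.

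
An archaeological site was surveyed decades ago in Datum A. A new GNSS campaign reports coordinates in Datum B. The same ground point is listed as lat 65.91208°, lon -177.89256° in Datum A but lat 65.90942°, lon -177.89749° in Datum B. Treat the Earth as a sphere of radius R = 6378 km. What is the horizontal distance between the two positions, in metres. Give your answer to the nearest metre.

371 m

Δφ = 65.90942° − 65.91208° = -0.00266°; Δλ = -177.89749° − -177.89256° = -0.00493°.
1° along a meridian = πR/180 = 111317 m.
ΔN = Δφ × 111317 = -296.1 m; ΔE = Δλ × 111317 × cos(65.91208°) = -0.00493 × 111317 × 0.408138 = -224.0 m.
Distance = √(ΔE² + ΔN²) = √((-224.0)² + (-296.1)²) = 371.3 m.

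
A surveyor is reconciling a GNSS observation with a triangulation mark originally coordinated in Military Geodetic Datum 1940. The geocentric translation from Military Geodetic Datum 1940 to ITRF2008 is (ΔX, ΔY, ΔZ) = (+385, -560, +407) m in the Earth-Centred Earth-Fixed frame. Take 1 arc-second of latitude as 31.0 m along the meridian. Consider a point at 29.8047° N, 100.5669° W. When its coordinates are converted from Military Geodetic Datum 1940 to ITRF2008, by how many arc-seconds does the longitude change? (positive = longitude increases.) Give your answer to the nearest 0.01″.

sin φ = 0.497045, cos φ = 0.867725, sin λ = -0.983041, cos λ = -0.183383.
East component: ΔE = −sin λ·ΔX + cos λ·ΔY = −(-0.983041)(385) + (-0.183383)(-560) = 481.17 m.
1° of latitude spans 3600 × 31.00 = 111600 m; at latitude φ, 1° of longitude spans that × cos φ = 96838.1 m, so Δλ = 481.17 / 96838.1 × 3600 = 17.888″.

Δλ = 17.89″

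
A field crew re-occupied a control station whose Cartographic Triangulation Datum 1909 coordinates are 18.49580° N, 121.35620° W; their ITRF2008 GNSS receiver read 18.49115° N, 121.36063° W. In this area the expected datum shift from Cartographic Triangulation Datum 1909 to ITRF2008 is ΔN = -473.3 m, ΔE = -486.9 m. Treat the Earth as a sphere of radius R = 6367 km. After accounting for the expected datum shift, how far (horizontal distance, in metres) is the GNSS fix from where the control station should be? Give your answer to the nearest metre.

Observed coordinate differences: Δφ = -0.00465°, Δλ = -0.00443°.
Converting to metres (1° lat = 111125 m, cos φ = 0.948347): observed ΔN = -516.7 m, observed ΔE = -466.9 m.
Subtracting the expected shift leaves a residual of -516.7 − (-473.3) = -43.4 m north and -466.9 − (-486.9) = 20.0 m east.
Residual distance = √((-43.4)² + 20.0²) = 47.8 m.

48 m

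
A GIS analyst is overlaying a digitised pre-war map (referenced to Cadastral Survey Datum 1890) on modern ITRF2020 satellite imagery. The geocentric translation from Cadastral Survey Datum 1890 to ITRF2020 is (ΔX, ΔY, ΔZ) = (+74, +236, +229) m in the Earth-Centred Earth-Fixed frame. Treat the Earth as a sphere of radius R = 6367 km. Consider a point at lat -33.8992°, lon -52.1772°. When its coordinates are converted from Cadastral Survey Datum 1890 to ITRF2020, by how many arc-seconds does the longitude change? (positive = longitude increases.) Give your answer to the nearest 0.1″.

Δλ = 7.9″

sin φ = -0.557734, cos φ = 0.830020, sin λ = -0.789911, cos λ = 0.613221.
East component: ΔE = −sin λ·ΔX + cos λ·ΔY = −(-0.789911)(74) + (0.613221)(236) = 203.17 m.
1° of latitude spans πR/180 = 111125 m; at latitude φ, 1° of longitude spans that × cos φ = 92236.1 m, so Δλ = 203.17 / 92236.1 × 3600 = 7.930″.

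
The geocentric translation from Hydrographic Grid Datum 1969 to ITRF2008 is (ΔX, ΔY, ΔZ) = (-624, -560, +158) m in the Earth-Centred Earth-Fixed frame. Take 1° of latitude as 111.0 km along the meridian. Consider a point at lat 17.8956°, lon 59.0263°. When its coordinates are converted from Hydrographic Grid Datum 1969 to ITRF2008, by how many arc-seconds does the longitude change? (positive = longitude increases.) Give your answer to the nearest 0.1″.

sin φ = 0.307284, cos φ = 0.951618, sin λ = 0.857404, cos λ = 0.514645.
East component: ΔE = −sin λ·ΔX + cos λ·ΔY = −(0.857404)(-624) + (0.514645)(-560) = 246.82 m.
1° of latitude spans 111000 m; at latitude φ, 1° of longitude spans that × cos φ = 105629.6 m, so Δλ = 246.82 / 105629.6 × 3600 = 8.412″.

Δλ = 8.4″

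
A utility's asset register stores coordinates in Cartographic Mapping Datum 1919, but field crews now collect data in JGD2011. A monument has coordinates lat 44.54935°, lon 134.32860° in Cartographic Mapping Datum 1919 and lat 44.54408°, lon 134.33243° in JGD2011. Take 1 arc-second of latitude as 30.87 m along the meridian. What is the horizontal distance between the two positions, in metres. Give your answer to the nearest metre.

Δφ = 44.54408° − 44.54935° = -0.00527°; Δλ = 134.33243° − 134.32860° = +0.00383°.
1° of latitude = 3600 × 30.87 = 111132 m.
ΔN = Δφ × 111132 = -585.7 m; ΔE = Δλ × 111132 × cos(44.54935°) = +0.00383 × 111132 × 0.712646 = 303.3 m.
Distance = √(ΔE² + ΔN²) = √(303.3² + (-585.7)²) = 659.6 m.

660 m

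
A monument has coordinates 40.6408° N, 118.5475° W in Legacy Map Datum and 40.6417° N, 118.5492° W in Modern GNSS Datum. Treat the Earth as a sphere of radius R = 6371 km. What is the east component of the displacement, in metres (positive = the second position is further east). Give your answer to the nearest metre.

ΔE = -143 m

Δφ = 40.6417° − 40.6408° = +0.0009°; Δλ = -118.5492° − -118.5475° = -0.0017°.
1° along a meridian = πR/180 = 111195 m.
ΔN = Δφ × 111195 = 100.1 m; ΔE = Δλ × 111195 × cos(40.6408°) = -0.0017 × 111195 × 0.758808 = -143.4 m.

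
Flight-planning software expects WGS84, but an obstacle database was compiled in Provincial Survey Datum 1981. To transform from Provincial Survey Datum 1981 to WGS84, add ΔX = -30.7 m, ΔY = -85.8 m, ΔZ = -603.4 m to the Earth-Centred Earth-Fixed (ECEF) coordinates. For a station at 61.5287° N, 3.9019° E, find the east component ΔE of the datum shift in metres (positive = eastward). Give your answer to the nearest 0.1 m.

ΔE = -83.5 m

The local east axis at (φ, λ) is (−sin λ, cos λ, 0), so ΔE = −sin(3.9019°)·(-30.7) + cos(3.9019°)·(-85.8) = -83.51 m.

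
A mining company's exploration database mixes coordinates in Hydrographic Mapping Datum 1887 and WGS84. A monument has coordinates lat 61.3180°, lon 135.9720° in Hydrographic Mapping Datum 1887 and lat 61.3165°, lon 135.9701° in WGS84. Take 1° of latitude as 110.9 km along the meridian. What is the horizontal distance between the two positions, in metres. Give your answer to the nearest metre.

Δφ = 61.3165° − 61.3180° = -0.0015°; Δλ = 135.9701° − 135.9720° = -0.0019°.
ΔN = Δφ × 110900 = -166.4 m; ΔE = Δλ × 110900 × cos(61.3180°) = -0.0019 × 110900 × 0.479948 = -101.1 m.
Distance = √(ΔE² + ΔN²) = √((-101.1)² + (-166.4)²) = 194.7 m.

195 m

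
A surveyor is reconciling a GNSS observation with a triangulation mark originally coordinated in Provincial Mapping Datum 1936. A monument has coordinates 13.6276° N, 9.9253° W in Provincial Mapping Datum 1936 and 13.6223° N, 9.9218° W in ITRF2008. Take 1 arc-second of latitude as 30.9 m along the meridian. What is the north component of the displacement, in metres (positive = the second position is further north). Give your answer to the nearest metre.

Δφ = 13.6223° − 13.6276° = -0.0053°; Δλ = -9.9218° − -9.9253° = +0.0035°.
1° of latitude = 3600 × 30.90 = 111240 m.
ΔN = Δφ × 111240 = -589.6 m; ΔE = Δλ × 111240 × cos(13.6276°) = +0.0035 × 111240 × 0.971848 = 378.4 m.

ΔN = -590 m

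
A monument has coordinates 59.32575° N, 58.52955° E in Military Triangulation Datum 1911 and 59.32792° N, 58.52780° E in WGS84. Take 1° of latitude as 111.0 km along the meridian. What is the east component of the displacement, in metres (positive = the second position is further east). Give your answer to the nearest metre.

Δφ = 59.32792° − 59.32575° = +0.00217°; Δλ = 58.52780° − 58.52955° = -0.00175°.
ΔN = Δφ × 111000 = 240.9 m; ΔE = Δλ × 111000 × cos(59.32575°) = -0.00175 × 111000 × 0.510156 = -99.1 m.

ΔE = -99 m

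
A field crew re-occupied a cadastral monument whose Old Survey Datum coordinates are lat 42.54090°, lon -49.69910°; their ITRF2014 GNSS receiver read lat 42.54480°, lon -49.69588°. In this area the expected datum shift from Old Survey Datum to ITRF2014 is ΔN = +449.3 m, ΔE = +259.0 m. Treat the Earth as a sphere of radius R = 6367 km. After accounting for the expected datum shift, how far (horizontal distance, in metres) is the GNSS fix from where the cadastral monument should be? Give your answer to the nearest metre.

17 m

Observed coordinate differences: Δφ = +0.00390°, Δλ = +0.00322°.
Converting to metres (1° lat = 111125 m, cos φ = 0.736795): observed ΔN = 433.4 m, observed ΔE = 263.6 m.
Subtracting the expected shift leaves a residual of 433.4 − (449.3) = -15.9 m north and 263.6 − (259.0) = 4.6 m east.
Residual distance = √((-15.9)² + 4.6²) = 16.6 m.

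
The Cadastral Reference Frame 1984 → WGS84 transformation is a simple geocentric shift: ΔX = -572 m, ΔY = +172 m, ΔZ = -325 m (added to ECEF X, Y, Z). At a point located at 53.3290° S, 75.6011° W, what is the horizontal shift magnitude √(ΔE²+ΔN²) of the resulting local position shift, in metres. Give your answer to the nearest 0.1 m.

The local east axis at (φ, λ) is (−sin λ, cos λ, 0), so ΔE = −sin(-75.6011°)·(-572) + cos(-75.6011°)·172 = -511.26 m.
The local north axis is (−sin φ cos λ, −sin φ sin λ, cos φ), giving ΔN = -114.088 − 133.624 − 194.096 = -441.81 m.
Horizontal magnitude = √(ΔE² + ΔN²) = √((-511.26)² + (-441.81)²) = 675.71 m.

675.7 m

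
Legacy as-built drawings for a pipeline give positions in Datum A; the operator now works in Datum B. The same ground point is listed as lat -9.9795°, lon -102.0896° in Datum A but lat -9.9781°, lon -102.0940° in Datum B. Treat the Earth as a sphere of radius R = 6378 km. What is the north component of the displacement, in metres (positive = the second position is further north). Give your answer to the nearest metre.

Δφ = -9.9781° − -9.9795° = +0.0014°; Δλ = -102.0940° − -102.0896° = -0.0044°.
1° along a meridian = πR/180 = 111317 m.
ΔN = Δφ × 111317 = 155.8 m; ΔE = Δλ × 111317 × cos(-9.9795°) = -0.0044 × 111317 × 0.984870 = -482.4 m.

ΔN = 156 m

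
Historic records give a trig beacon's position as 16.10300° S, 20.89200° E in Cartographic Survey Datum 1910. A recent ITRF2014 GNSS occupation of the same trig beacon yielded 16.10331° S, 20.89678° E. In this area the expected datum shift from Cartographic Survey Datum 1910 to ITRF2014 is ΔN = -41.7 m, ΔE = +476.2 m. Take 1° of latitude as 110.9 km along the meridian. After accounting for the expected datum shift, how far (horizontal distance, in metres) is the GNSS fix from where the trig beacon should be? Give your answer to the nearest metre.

Observed coordinate differences: Δφ = -0.00031°, Δλ = +0.00478°.
Converting to metres (1° lat = 110900 m, cos φ = 0.960765): observed ΔN = -34.4 m, observed ΔE = 509.3 m.
Subtracting the expected shift leaves a residual of -34.4 − (-41.7) = 7.3 m north and 509.3 − (476.2) = 33.1 m east.
Residual distance = √(7.3² + 33.1²) = 33.9 m.

34 m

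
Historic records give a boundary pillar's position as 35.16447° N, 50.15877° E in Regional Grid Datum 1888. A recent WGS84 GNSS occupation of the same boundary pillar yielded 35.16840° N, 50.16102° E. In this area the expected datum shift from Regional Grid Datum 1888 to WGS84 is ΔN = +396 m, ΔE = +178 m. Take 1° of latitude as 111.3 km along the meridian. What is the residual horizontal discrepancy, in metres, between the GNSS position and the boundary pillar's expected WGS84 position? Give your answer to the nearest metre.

Observed coordinate differences: Δφ = +0.00393°, Δλ = +0.00225°.
Converting to metres (1° lat = 111300 m, cos φ = 0.817502): observed ΔN = 437.4 m, observed ΔE = 204.7 m.
Subtracting the expected shift leaves a residual of 437.4 − (396) = 41.4 m north and 204.7 − (178) = 26.7 m east.
Residual distance = √(41.4² + 26.7²) = 49.3 m.

49 m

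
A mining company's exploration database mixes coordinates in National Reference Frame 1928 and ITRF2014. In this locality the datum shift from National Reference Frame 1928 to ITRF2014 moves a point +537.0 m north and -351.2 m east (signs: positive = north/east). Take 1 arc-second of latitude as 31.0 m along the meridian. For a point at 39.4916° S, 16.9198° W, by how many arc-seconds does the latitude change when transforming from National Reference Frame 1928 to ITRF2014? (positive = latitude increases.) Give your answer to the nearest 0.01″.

1″ of latitude = 31.00 m, so Δφ = 537.0 / 31.00 = 17.323″.

Δφ = 17.32″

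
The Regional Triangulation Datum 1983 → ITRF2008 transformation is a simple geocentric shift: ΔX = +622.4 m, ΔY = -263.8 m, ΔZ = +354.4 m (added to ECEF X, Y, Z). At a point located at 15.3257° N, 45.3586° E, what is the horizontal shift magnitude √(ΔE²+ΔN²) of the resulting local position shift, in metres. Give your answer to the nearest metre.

At φ = 15.3257°, λ = 45.3586°: sin φ = 0.264306, cos φ = 0.964439, sin λ = 0.711519, cos λ = 0.702667.
ΔE = −sin λ·ΔX + cos λ·ΔY = −(0.711519)·(622.4) + (0.702667)·(-263.8) = -628.21 m.
ΔN = −sin φ cos λ·ΔX − sin φ sin λ·ΔY + cos φ·ΔZ = −(0.264306)(0.702667)(622.4) − (0.264306)(0.711519)(-263.8) + (0.964439)(354.4) = 275.82 m.
Horizontal magnitude = √(ΔE² + ΔN²) = √((-628.21)² + 275.82²) = 686.09 m.

686 m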